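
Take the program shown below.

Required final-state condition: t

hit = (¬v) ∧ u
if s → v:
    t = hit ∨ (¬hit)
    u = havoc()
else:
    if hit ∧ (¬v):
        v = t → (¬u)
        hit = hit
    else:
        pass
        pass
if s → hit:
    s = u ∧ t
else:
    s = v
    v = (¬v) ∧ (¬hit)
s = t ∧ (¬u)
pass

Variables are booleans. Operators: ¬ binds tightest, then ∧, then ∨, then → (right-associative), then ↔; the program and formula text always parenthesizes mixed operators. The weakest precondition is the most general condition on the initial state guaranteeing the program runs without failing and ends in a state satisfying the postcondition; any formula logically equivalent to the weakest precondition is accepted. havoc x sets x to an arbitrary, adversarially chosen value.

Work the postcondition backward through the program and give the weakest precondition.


Working backward. After the program, t must hold.
Before skip: t
Before s := t ∧ (¬u): t
Then branch requires t; else branch requires t.
Before the if: ((s → hit) → t) ∧ ((¬(s → hit)) → t)
Then branch requires true; else branch requires ((hit ∧ (¬v)) → (((s → hit) → t) ∧ ((¬(s → hit)) → t))) ∧ ((¬(hit ∧ (¬v))) → (((s → hit) → t) ∧ ((¬(s → hit)) → t))).
Before the if: (¬(s → v)) → (((hit ∧ (¬v)) → (((s → hit) → t) ∧ ((¬(s → hit)) → t))) ∧ ((¬(hit ∧ (¬v))) → (((s → hit) → t) ∧ ((¬(s → hit)) → t))))
Before hit := (¬v) ∧ u: (¬(s → v)) → ((((¬v) ∧ u) → (((s → ((¬v) ∧ u)) → t) ∧ ((¬(s → ((¬v) ∧ u))) → t))) ∧ ((¬((¬v) ∧ u)) → (((s → ((¬v) ∧ u)) → t) ∧ ((¬(s → ((¬v) ∧ u))) → t))))
Answer: WP = (¬(s → v)) → ((((¬v) ∧ u) → (((s → ((¬v) ∧ u)) → t) ∧ ((¬(s → ((¬v) ∧ u))) → t))) ∧ ((¬((¬v) ∧ u)) → (((s → ((¬v) ∧ u)) → t) ∧ ((¬(s → ((¬v) ∧ u))) → t))))


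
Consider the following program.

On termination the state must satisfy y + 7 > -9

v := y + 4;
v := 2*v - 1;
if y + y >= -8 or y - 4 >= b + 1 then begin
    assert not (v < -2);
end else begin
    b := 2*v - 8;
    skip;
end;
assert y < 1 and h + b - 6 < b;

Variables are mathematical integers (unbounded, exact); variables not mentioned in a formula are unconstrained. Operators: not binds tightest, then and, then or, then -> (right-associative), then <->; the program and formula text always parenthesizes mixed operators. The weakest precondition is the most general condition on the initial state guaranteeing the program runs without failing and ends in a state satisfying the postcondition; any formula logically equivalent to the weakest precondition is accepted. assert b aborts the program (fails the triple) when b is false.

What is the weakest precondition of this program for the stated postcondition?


Working backward. After the program, the postcondition y + 7 > -9 must hold; in canonical form it is y > -16.
Before assert y < 1 and h + b - 6 < b: y < 1 and h < 6 and y > -16
Then branch requires (not (v < -2)) and y < 1 and h < 6 and y > -16; else branch requires y < 1 and h < 6 and y > -16.
Before the if: ((2*y >= -8 or y >= b + 5) -> ((not (v < -2)) and y < 1 and h < 6 and y > -16)) and ((not (2*y >= -8 or y >= b + 5)) -> (y < 1 and h < 6 and y > -16))
Before v := 2*v - 1: ((2*y >= -8 or y >= b + 5) -> ((not (2*v < -1)) and y < 1 and h < 6 and y > -16)) and ((not (2*y >= -8 or y >= b + 5)) -> (y < 1 and h < 6 and y > -16))
Before v := y + 4: ((2*y >= -8 or y >= b + 5) -> ((not (2*y < -9)) and y < 1 and h < 6 and y > -16)) and ((not (2*y >= -8 or y >= b + 5)) -> (y < 1 and h < 6 and y > -16))
Answer: WP = ((2*y >= -8 or y >= b + 5) -> ((not (2*y < -9)) and y < 1 and h < 6 and y > -16)) and ((not (2*y >= -8 or y >= b + 5)) -> (y < 1 and h < 6 and y > -16))


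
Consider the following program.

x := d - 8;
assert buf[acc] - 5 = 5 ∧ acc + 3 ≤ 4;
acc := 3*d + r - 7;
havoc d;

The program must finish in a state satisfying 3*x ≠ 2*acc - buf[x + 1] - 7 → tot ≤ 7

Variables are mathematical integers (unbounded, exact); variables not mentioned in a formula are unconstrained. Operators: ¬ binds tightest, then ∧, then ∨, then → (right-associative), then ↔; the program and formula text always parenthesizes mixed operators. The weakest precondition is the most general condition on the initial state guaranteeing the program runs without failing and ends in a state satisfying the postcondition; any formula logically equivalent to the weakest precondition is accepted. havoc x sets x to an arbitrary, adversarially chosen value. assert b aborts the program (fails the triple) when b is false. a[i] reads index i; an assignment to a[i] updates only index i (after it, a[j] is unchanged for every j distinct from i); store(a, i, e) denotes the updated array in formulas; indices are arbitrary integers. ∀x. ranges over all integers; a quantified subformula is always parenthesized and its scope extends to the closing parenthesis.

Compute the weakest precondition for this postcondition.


Working backward. After the program, the postcondition 3*x ≠ 2*acc - buf[x + 1] - 7 → tot ≤ 7 must hold; in canonical form it is buf[x + 1] + 3*x ≠ 2*acc - 7 → tot ≤ 7.
Before havoc d: buf[x + 1] + 3*x ≠ 2*acc - 7 → tot ≤ 7
Before acc := 3*d + r - 7: buf[x + 1] + 3*x ≠ 6*d + 2*r - 21 → tot ≤ 7
Before assert buf[acc] - 5 = 5 ∧ acc + 3 ≤ 4: buf[acc] = 10 ∧ acc ≤ 1 ∧ (buf[x + 1] + 3*x ≠ 6*d + 2*r - 21 → tot ≤ 7)
Before x := d - 8: buf[acc] = 10 ∧ acc ≤ 1 ∧ (buf[d - 7] ≠ 3*d + 2*r + 3 → tot ≤ 7)
Answer: WP = buf[acc] = 10 ∧ acc ≤ 1 ∧ (buf[d - 7] ≠ 3*d + 2*r + 3 → tot ≤ 7)


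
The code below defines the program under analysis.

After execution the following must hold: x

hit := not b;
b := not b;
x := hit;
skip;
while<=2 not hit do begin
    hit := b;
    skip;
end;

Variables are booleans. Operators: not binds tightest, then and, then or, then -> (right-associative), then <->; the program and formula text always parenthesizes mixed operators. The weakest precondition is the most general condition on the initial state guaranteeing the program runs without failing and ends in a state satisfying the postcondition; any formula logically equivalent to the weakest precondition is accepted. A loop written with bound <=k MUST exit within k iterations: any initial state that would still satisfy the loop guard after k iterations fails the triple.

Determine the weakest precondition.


Working backward. After the program, x must hold.
Before the loop (bound <=2), unroll the exhaustion recursion (WP_0 = exit-now case; WP_j = one more guarded iteration, up to j = 2):
  WP_0: hit and x
  WP_1: ((not hit) -> (b and x)) and (hit -> x)
  WP_2: ((not hit) -> (((not b) -> (b and x)) and (b -> x))) and (hit -> x)
So before the loop: ((not hit) -> (((not b) -> (b and x)) and (b -> x))) and (hit -> x)
Before skip: ((not hit) -> (((not b) -> (b and x)) and (b -> x))) and (hit -> x)
Before x := hit: (not hit) -> (((not b) -> (b and hit)) and (b -> hit))
Before b := not b: (not hit) -> ((b -> ((not b) and hit)) and ((not b) -> hit))
Before hit := not b: b -> (b -> (not b))
Answer: WP = b -> (b -> (not b))


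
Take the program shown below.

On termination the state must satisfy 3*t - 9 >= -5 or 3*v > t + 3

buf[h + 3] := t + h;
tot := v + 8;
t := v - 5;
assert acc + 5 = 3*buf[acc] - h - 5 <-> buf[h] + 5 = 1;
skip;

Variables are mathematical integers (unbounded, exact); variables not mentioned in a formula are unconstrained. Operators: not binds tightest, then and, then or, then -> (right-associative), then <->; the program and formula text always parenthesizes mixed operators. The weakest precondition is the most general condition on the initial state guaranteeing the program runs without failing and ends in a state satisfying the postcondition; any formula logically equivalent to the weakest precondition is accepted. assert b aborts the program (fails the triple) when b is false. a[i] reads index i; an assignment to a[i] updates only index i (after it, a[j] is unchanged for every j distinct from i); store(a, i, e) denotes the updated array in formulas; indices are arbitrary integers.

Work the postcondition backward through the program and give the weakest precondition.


Working backward. After the program, the postcondition 3*t - 9 >= -5 or 3*v > t + 3 must hold; in canonical form it is 3*t >= 4 or 3*v > t + 3.
Before skip: 3*t >= 4 or 3*v > t + 3
Before assert acc + 5 = 3*buf[acc] - h - 5 <-> buf[h] + 5 = 1: (acc + h = 3*buf[acc] - 10 <-> buf[h] = -4) and (3*t >= 4 or 3*v > t + 3)
Before t := v - 5: (acc + h = 3*buf[acc] - 10 <-> buf[h] = -4) and (3*v >= 19 or 2*v > -2)
Before tot := v + 8: (acc + h = 3*buf[acc] - 10 <-> buf[h] = -4) and (3*v >= 19 or 2*v > -2)
Before buf[h + 3] := t + h: (acc + h = 3*store(buf, h + 3, h + t)[acc] - 10 <-> store(buf, h + 3, h + t)[h] = -4) and (3*v >= 19 or 2*v > -2)
Answer: WP = (acc + h = 3*store(buf, h + 3, h + t)[acc] - 10 <-> store(buf, h + 3, h + t)[h] = -4) and (3*v >= 19 or 2*v > -2)


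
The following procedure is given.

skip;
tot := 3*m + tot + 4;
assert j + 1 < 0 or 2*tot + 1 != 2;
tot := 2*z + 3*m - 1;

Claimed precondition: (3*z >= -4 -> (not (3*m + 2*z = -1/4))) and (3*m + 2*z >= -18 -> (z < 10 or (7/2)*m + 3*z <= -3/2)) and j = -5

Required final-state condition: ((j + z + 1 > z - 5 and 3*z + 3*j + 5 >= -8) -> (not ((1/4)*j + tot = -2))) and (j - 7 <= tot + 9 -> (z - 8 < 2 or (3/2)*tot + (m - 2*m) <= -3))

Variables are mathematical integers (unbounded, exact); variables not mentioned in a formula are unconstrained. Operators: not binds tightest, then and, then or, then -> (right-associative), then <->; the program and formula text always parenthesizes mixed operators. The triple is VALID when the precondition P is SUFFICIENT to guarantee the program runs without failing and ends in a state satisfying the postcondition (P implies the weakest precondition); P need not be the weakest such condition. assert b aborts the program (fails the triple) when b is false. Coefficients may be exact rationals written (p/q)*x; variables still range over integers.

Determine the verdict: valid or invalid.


Working backward. After the program, the postcondition ((j + z + 1 > z - 5 and 3*z + 3*j + 5 >= -8) -> (not ((1/4)*j + tot = -2))) and (j - 7 <= tot + 9 -> (z - 8 < 2 or (3/2)*tot + (m - 2*m) <= -3)) must hold; in canonical form it is ((j > -6 and 3*j + 3*z >= -13) -> (not ((1/4)*j + tot = -2))) and (j <= tot + 16 -> (z < 10 or (3/2)*tot <= m - 3)).
Before tot := 2*z + 3*m - 1: ((j > -6 and 3*j + 3*z >= -13) -> (not ((1/4)*j + 3*m + 2*z = -1))) and (j <= 3*m + 2*z + 15 -> (z < 10 or (7/2)*m + 3*z <= -3/2))
Before assert j + 1 < 0 or 2*tot + 1 != 2: (j < -1 or 2*tot != 1) and ((j > -6 and 3*j + 3*z >= -13) -> (not ((1/4)*j + 3*m + 2*z = -1))) and (j <= 3*m + 2*z + 15 -> (z < 10 or (7/2)*m + 3*z <= -3/2))
Before tot := 3*m + tot + 4: (j < -1 or 6*m + 2*tot != -7) and ((j > -6 and 3*j + 3*z >= -13) -> (not ((1/4)*j + 3*m + 2*z = -1))) and (j <= 3*m + 2*z + 15 -> (z < 10 or (7/2)*m + 3*z <= -3/2))
Before skip: (j < -1 or 6*m + 2*tot != -7) and ((j > -6 and 3*j + 3*z >= -13) -> (not ((1/4)*j + 3*m + 2*z = -1))) and (j <= 3*m + 2*z + 15 -> (z < 10 or (7/2)*m + 3*z <= -3/2))
The weakest precondition is (j < -1 or 6*m + 2*tot != -7) and ((j > -6 and 3*j + 3*z >= -13) -> (not ((1/4)*j + 3*m + 2*z = -1))) and (j <= 3*m + 2*z + 15 -> (z < 10 or (7/2)*m + 3*z <= -3/2)).
Check whether (3*z >= -4 -> (not (3*m + 2*z = -1/4))) and (3*m + 2*z >= -18 -> (z < 10 or (7/2)*m + 3*z <= -3/2)) and j = -5 implies it.
Countermodel: at the initial state j = -5, m = -30, tot = 0, z = 35, the precondition holds but the weakest precondition fails.
Answer: invalid


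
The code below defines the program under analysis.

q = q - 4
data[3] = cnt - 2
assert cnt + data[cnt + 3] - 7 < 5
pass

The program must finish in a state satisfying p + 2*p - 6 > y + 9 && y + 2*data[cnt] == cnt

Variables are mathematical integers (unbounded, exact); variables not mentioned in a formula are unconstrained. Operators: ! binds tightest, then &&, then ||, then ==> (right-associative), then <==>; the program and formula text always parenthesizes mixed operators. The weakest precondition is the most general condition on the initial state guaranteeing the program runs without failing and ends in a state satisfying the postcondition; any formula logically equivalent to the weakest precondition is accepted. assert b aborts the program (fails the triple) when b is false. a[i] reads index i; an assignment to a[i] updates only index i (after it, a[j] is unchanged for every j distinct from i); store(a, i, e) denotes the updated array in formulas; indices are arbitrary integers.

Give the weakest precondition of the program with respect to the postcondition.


Working backward. After the program, the postcondition p + 2*p - 6 > y + 9 && y + 2*data[cnt] == cnt must hold; in canonical form it is 3*p > y + 15 && 2*data[cnt] + y == cnt.
Before skip: 3*p > y + 15 && 2*data[cnt] + y == cnt
Before assert cnt + data[cnt + 3] - 7 < 5: data[cnt + 3] + cnt < 12 && 3*p > y + 15 && 2*data[cnt] + y == cnt
Before data[3] := cnt - 2: store(data, 3, cnt - 2)[cnt + 3] + cnt < 12 && 3*p > y + 15 && 2*store(data, 3, cnt - 2)[cnt] + y == cnt
Before q := q - 4: store(data, 3, cnt - 2)[cnt + 3] + cnt < 12 && 3*p > y + 15 && 2*store(data, 3, cnt - 2)[cnt] + y == cnt
Answer: WP = store(data, 3, cnt - 2)[cnt + 3] + cnt < 12 && 3*p > y + 15 && 2*store(data, 3, cnt - 2)[cnt] + y == cnt


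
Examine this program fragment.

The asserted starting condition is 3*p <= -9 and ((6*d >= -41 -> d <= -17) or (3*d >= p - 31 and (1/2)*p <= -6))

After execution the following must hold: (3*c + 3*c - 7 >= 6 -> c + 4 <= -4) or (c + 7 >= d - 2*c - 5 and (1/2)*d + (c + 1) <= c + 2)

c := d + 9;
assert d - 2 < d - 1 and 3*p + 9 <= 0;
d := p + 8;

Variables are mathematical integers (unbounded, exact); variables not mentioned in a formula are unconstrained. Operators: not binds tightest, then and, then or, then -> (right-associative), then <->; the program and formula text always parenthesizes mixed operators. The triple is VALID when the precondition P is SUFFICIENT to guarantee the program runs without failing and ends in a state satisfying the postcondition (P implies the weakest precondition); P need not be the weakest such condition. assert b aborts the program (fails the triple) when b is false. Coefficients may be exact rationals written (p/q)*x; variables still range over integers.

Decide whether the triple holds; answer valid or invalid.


Working backward. After the program, the postcondition (3*c + 3*c - 7 >= 6 -> c + 4 <= -4) or (c + 7 >= d - 2*c - 5 and (1/2)*d + (c + 1) <= c + 2) must hold; in canonical form it is (6*c >= 13 -> c <= -8) or (3*c >= d - 12 and (1/2)*d <= 1).
Before d := p + 8: (6*c >= 13 -> c <= -8) or (3*c >= p - 4 and (1/2)*p <= -3)
Before assert d - 2 < d - 1 and 3*p + 9 <= 0: 3*p <= -9 and ((6*c >= 13 -> c <= -8) or (3*c >= p - 4 and (1/2)*p <= -3))
Before c := d + 9: 3*p <= -9 and ((6*d >= -41 -> d <= -17) or (3*d >= p - 31 and (1/2)*p <= -3))
The weakest precondition is 3*p <= -9 and ((6*d >= -41 -> d <= -17) or (3*d >= p - 31 and (1/2)*p <= -3)).
Check whether 3*p <= -9 and ((6*d >= -41 -> d <= -17) or (3*d >= p - 31 and (1/2)*p <= -6)) implies it.
Every state satisfying the precondition satisfies the weakest precondition: the implication holds.
Answer: valid


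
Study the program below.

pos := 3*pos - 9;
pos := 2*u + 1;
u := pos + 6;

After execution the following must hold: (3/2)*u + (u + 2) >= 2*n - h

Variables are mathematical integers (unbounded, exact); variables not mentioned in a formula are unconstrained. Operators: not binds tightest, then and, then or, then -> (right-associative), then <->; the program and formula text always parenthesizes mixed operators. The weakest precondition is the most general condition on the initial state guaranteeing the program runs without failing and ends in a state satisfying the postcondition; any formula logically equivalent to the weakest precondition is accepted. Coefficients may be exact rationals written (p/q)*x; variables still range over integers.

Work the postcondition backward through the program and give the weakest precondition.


Working backward. After the program, the postcondition (3/2)*u + (u + 2) >= 2*n - h must hold; in canonical form it is h + (5/2)*u >= 2*n - 2.
Before u := pos + 6: h + (5/2)*pos >= 2*n - 17
Before pos := 2*u + 1: h + 5*u >= 2*n - 39/2
Before pos := 3*pos - 9: h + 5*u >= 2*n - 39/2
Answer: WP = h + 5*u >= 2*n - 39/2


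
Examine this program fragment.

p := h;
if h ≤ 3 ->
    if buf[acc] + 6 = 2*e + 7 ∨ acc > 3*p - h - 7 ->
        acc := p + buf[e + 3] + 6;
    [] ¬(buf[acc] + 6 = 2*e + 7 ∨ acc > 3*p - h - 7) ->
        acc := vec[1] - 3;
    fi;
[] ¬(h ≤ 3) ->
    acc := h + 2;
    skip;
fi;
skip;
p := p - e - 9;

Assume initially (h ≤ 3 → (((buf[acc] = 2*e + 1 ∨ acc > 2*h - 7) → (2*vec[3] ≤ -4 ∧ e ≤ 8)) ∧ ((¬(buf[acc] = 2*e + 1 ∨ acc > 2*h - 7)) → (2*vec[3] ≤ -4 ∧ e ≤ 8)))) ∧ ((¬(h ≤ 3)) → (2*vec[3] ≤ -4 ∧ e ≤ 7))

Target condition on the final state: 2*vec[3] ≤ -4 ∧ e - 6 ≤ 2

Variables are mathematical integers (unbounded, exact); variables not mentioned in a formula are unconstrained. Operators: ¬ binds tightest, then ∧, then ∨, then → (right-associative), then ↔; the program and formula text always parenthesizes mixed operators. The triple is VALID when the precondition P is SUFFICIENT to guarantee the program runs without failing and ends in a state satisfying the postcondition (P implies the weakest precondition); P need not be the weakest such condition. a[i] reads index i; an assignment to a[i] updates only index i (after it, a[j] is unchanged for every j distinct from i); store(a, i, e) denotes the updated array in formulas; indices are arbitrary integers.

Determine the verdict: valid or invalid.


Working backward. After the program, the postcondition 2*vec[3] ≤ -4 ∧ e - 6 ≤ 2 must hold; in canonical form it is 2*vec[3] ≤ -4 ∧ e ≤ 8.
Before p := p - e - 9: 2*vec[3] ≤ -4 ∧ e ≤ 8
Before skip: 2*vec[3] ≤ -4 ∧ e ≤ 8
Then branch requires ((buf[acc] = 2*e + 1 ∨ acc + h > 3*p - 7) → (2*vec[3] ≤ -4 ∧ e ≤ 8)) ∧ ((¬(buf[acc] = 2*e + 1 ∨ acc + h > 3*p - 7)) → (2*vec[3] ≤ -4 ∧ e ≤ 8)); else branch requires 2*vec[3] ≤ -4 ∧ e ≤ 8.
Before the if: (h ≤ 3 → (((buf[acc] = 2*e + 1 ∨ acc + h > 3*p - 7) → (2*vec[3] ≤ -4 ∧ e ≤ 8)) ∧ ((¬(buf[acc] = 2*e + 1 ∨ acc + h > 3*p - 7)) → (2*vec[3] ≤ -4 ∧ e ≤ 8)))) ∧ ((¬(h ≤ 3)) → (2*vec[3] ≤ -4 ∧ e ≤ 8))
Before p := h: (h ≤ 3 → (((buf[acc] = 2*e + 1 ∨ acc > 2*h - 7) → (2*vec[3] ≤ -4 ∧ e ≤ 8)) ∧ ((¬(buf[acc] = 2*e + 1 ∨ acc > 2*h - 7)) → (2*vec[3] ≤ -4 ∧ e ≤ 8)))) ∧ ((¬(h ≤ 3)) → (2*vec[3] ≤ -4 ∧ e ≤ 8))
The weakest precondition is (h ≤ 3 → (((buf[acc] = 2*e + 1 ∨ acc > 2*h - 7) → (2*vec[3] ≤ -4 ∧ e ≤ 8)) ∧ ((¬(buf[acc] = 2*e + 1 ∨ acc > 2*h - 7)) → (2*vec[3] ≤ -4 ∧ e ≤ 8)))) ∧ ((¬(h ≤ 3)) → (2*vec[3] ≤ -4 ∧ e ≤ 8)).
Check whether (h ≤ 3 → (((buf[acc] = 2*e + 1 ∨ acc > 2*h - 7) → (2*vec[3] ≤ -4 ∧ e ≤ 8)) ∧ ((¬(buf[acc] = 2*e + 1 ∨ acc > 2*h - 7)) → (2*vec[3] ≤ -4 ∧ e ≤ 8)))) ∧ ((¬(h ≤ 3)) → (2*vec[3] ≤ -4 ∧ e ≤ 7)) implies it.
Every state satisfying the precondition satisfies the weakest precondition: the implication holds.
Answer: valid


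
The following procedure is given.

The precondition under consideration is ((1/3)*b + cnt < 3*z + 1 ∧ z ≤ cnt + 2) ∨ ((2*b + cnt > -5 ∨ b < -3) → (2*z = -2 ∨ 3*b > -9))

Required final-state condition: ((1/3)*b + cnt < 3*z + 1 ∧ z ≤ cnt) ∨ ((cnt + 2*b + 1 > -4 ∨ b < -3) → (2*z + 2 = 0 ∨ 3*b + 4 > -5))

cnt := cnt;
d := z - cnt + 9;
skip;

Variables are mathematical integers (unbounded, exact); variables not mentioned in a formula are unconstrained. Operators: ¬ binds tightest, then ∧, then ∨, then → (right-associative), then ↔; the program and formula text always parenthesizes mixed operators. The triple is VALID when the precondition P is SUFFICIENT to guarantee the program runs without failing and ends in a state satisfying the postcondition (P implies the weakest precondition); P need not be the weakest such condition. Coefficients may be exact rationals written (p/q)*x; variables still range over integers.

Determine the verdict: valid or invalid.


Working backward. After the program, the postcondition ((1/3)*b + cnt < 3*z + 1 ∧ z ≤ cnt) ∨ ((cnt + 2*b + 1 > -4 ∨ b < -3) → (2*z + 2 = 0 ∨ 3*b + 4 > -5)) must hold; in canonical form it is ((1/3)*b + cnt < 3*z + 1 ∧ z ≤ cnt) ∨ ((2*b + cnt > -5 ∨ b < -3) → (2*z = -2 ∨ 3*b > -9)).
Before skip: ((1/3)*b + cnt < 3*z + 1 ∧ z ≤ cnt) ∨ ((2*b + cnt > -5 ∨ b < -3) → (2*z = -2 ∨ 3*b > -9))
Before d := z - cnt + 9: ((1/3)*b + cnt < 3*z + 1 ∧ z ≤ cnt) ∨ ((2*b + cnt > -5 ∨ b < -3) → (2*z = -2 ∨ 3*b > -9))
Before cnt := cnt: ((1/3)*b + cnt < 3*z + 1 ∧ z ≤ cnt) ∨ ((2*b + cnt > -5 ∨ b < -3) → (2*z = -2 ∨ 3*b > -9))
The weakest precondition is ((1/3)*b + cnt < 3*z + 1 ∧ z ≤ cnt) ∨ ((2*b + cnt > -5 ∨ b < -3) → (2*z = -2 ∨ 3*b > -9)).
Check whether ((1/3)*b + cnt < 3*z + 1 ∧ z ≤ cnt + 2) ∨ ((2*b + cnt > -5 ∨ b < -3) → (2*z = -2 ∨ 3*b > -9)) implies it.
Countermodel: at the initial state b = -7, cnt = -3, z = -2, the precondition holds but the weakest precondition fails.
Answer: invalid


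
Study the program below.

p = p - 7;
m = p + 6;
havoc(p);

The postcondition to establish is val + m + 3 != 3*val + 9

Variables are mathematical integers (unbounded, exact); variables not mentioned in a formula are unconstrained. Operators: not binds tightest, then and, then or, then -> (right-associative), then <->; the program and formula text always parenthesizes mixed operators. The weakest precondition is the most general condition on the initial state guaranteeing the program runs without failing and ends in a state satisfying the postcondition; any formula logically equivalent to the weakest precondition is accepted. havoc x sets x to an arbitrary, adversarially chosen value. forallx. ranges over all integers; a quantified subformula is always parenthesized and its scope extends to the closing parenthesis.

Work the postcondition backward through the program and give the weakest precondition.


Working backward. After the program, the postcondition val + m + 3 != 3*val + 9 must hold; in canonical form it is m != 2*val + 6.
Before havoc p: m != 2*val + 6
Before m := p + 6: p != 2*val
Before p := p - 7: p != 2*val + 7
Answer: WP = p != 2*val + 7


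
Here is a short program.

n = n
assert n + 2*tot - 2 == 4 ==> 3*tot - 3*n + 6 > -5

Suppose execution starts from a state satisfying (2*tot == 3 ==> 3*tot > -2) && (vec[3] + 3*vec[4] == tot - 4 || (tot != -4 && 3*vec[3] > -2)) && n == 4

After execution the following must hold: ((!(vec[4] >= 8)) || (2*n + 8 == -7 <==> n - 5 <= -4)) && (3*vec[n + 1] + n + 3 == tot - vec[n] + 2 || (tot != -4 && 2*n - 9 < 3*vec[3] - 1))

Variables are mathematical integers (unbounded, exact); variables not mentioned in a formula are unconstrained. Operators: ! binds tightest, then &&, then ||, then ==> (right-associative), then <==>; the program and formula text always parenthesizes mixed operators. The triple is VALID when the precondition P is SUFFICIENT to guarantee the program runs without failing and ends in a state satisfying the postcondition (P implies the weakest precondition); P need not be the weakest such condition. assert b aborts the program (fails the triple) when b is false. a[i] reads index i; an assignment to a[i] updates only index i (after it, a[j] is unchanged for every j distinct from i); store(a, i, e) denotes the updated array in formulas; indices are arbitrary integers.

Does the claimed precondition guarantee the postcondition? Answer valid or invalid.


Working backward. After the program, the postcondition ((!(vec[4] >= 8)) || (2*n + 8 == -7 <==> n - 5 <= -4)) && (3*vec[n + 1] + n + 3 == tot - vec[n] + 2 || (tot != -4 && 2*n - 9 < 3*vec[3] - 1)) must hold; in canonical form it is ((!(vec[4] >= 8)) || (2*n == -15 <==> n <= 1)) && (3*vec[n + 1] + vec[n] + n == tot - 1 || (tot != -4 && 2*n < 3*vec[3] + 8)).
Before assert n + 2*tot - 2 == 4 ==> 3*tot - 3*n + 6 > -5: (n + 2*tot == 6 ==> 3*tot > 3*n - 11) && ((!(vec[4] >= 8)) || (2*n == -15 <==> n <= 1)) && (3*vec[n + 1] + vec[n] + n == tot - 1 || (tot != -4 && 2*n < 3*vec[3] + 8))
Before n := n: (n + 2*tot == 6 ==> 3*tot > 3*n - 11) && ((!(vec[4] >= 8)) || (2*n == -15 <==> n <= 1)) && (3*vec[n + 1] + vec[n] + n == tot - 1 || (tot != -4 && 2*n < 3*vec[3] + 8))
The weakest precondition is (n + 2*tot == 6 ==> 3*tot > 3*n - 11) && ((!(vec[4] >= 8)) || (2*n == -15 <==> n <= 1)) && (3*vec[n + 1] + vec[n] + n == tot - 1 || (tot != -4 && 2*n < 3*vec[3] + 8)).
Check whether (2*tot == 3 ==> 3*tot > -2) && (vec[3] + 3*vec[4] == tot - 4 || (tot != -4 && 3*vec[3] > -2)) && n == 4 implies it.
Countermodel: at the initial state n = 4, tot = 0, vec = {[3] = 0, [4] = 15521, [5] = 6516, elsewhere 0}, the precondition holds but the weakest precondition fails.
Answer: invalid


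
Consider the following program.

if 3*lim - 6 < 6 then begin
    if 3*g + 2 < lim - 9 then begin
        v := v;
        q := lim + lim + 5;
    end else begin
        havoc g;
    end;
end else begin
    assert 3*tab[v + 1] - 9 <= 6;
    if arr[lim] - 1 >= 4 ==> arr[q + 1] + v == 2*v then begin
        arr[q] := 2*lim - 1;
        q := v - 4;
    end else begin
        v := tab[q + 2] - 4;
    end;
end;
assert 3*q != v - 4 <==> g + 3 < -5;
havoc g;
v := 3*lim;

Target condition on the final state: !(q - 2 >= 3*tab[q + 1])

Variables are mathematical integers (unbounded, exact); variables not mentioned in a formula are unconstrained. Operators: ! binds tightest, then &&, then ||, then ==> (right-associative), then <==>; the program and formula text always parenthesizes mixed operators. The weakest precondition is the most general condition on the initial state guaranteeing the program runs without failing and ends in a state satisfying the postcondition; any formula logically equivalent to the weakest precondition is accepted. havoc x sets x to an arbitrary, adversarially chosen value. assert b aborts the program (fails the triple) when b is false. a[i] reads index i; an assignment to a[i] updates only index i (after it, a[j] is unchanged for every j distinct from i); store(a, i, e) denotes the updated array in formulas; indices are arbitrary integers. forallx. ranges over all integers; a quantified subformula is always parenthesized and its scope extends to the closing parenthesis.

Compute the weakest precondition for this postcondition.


Working backward. After the program, the postcondition !(q - 2 >= 3*tab[q + 1]) must hold; in canonical form it is !(q >= 3*tab[q + 1] + 2).
Before v := 3*lim: !(q >= 3*tab[q + 1] + 2)
Before havoc g: !(q >= 3*tab[q + 1] + 2)
Before assert 3*q != v - 4 <==> g + 3 < -5: (3*q != v - 4 <==> g < -8) && (!(q >= 3*tab[q + 1] + 2))
Then branch requires (3*g < lim - 11 ==> ((6*lim != v - 19 <==> g < -8) && (!(2*lim >= 3*tab[2*lim + 6] - 3)))) && ((!(3*g < lim - 11)) ==> (forall g_1. ((3*q != v - 4 <==> g_1 < -8) && (!(q >= 3*tab[q + 1] + 2))))); else branch requires 3*tab[v + 1] <= 15 && ((arr[lim] >= 5 ==> arr[q + 1] == v) ==> ((2*v != 8 <==> g < -8) && (!(v >= 3*tab[v - 3] + 6)))) && ((!(arr[lim] >= 5 ==> arr[q + 1] == v)) ==> ((3*q != tab[q + 2] - 8 <==> g < -8) && (!(q >= 3*tab[q + 1] + 2)))).
Before the if: (3*lim < 12 ==> ((3*g < lim - 11 ==> ((6*lim != v - 19 <==> g < -8) && (!(2*lim >= 3*tab[2*lim + 6] - 3)))) && ((!(3*g < lim - 11)) ==> (forall g_1. ((3*q != v - 4 <==> g_1 < -8) && (!(q >= 3*tab[q + 1] + 2))))))) && ((!(3*lim < 12)) ==> (3*tab[v + 1] <= 15 && ((arr[lim] >= 5 ==> arr[q + 1] == v) ==> ((2*v != 8 <==> g < -8) && (!(v >= 3*tab[v - 3] + 6)))) && ((!(arr[lim] >= 5 ==> arr[q + 1] == v)) ==> ((3*q != tab[q + 2] - 8 <==> g < -8) && (!(q >= 3*tab[q + 1] + 2))))))
Answer: WP = (3*lim < 12 ==> ((3*g < lim - 11 ==> ((6*lim != v - 19 <==> g < -8) && (!(2*lim >= 3*tab[2*lim + 6] - 3)))) && ((!(3*g < lim - 11)) ==> (forall g_1. ((3*q != v - 4 <==> g_1 < -8) && (!(q >= 3*tab[q + 1] + 2))))))) && ((!(3*lim < 12)) ==> (3*tab[v + 1] <= 15 && ((arr[lim] >= 5 ==> arr[q + 1] == v) ==> ((2*v != 8 <==> g < -8) && (!(v >= 3*tab[v - 3] + 6)))) && ((!(arr[lim] >= 5 ==> arr[q + 1] == v)) ==> ((3*q != tab[q + 2] - 8 <==> g < -8) && (!(q >= 3*tab[q + 1] + 2))))))


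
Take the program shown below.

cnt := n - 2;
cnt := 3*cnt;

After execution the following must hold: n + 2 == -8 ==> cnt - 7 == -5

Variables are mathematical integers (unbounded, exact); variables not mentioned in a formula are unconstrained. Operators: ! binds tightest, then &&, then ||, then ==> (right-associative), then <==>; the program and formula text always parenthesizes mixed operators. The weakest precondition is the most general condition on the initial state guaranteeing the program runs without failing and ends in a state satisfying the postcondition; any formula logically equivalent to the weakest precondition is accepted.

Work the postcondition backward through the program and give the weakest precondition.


Working backward. After the program, the postcondition n + 2 == -8 ==> cnt - 7 == -5 must hold; in canonical form it is n == -10 ==> cnt == 2.
Before cnt := 3*cnt: n == -10 ==> 3*cnt == 2
Before cnt := n - 2: n == -10 ==> 3*n == 8
Answer: WP = n == -10 ==> 3*n == 8


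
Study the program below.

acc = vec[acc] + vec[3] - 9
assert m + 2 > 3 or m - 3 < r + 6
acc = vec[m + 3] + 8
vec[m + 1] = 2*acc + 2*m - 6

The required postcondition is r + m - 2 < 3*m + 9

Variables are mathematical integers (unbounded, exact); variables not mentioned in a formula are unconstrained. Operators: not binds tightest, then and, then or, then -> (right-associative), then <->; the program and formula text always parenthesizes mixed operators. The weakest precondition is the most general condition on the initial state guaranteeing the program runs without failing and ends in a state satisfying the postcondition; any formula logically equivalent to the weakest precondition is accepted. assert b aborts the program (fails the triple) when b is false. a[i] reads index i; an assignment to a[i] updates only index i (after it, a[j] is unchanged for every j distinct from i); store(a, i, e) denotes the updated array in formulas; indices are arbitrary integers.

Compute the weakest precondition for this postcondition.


Working backward. After the program, the postcondition r + m - 2 < 3*m + 9 must hold; in canonical form it is r < 2*m + 11.
Before vec[m + 1] := 2*acc + 2*m - 6: r < 2*m + 11
Before acc := vec[m + 3] + 8: r < 2*m + 11
Before assert m + 2 > 3 or m - 3 < r + 6: (m > 1 or m < r + 9) and r < 2*m + 11
Before acc := vec[acc] + vec[3] - 9: (m > 1 or m < r + 9) and r < 2*m + 11
Answer: WP = (m > 1 or m < r + 9) and r < 2*m + 11


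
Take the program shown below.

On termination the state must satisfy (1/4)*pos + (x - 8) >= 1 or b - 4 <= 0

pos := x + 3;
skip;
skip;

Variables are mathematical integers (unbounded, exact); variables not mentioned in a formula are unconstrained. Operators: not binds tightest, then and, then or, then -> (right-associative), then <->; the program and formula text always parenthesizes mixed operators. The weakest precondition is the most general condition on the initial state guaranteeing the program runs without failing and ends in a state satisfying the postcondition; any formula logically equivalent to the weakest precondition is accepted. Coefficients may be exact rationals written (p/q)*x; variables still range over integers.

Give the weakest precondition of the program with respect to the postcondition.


Working backward. After the program, the postcondition (1/4)*pos + (x - 8) >= 1 or b - 4 <= 0 must hold; in canonical form it is (1/4)*pos + x >= 9 or b <= 4.
Before skip: (1/4)*pos + x >= 9 or b <= 4
Before skip: (1/4)*pos + x >= 9 or b <= 4
Before pos := x + 3: (5/4)*x >= 33/4 or b <= 4
Answer: WP = (5/4)*x >= 33/4 or b <= 4


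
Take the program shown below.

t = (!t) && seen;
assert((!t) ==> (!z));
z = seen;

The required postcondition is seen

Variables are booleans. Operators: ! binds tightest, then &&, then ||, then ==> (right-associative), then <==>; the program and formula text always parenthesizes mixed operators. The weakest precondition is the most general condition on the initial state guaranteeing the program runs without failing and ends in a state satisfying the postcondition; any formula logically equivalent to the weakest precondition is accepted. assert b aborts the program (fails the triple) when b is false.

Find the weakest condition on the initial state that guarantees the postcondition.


Working backward. After the program, seen must hold.
Before z := seen: seen
Before assert (!t) ==> (!z): ((!t) ==> (!z)) && seen
Before t := (!t) && seen: ((!((!t) && seen)) ==> (!z)) && seen
Answer: WP = ((!((!t) && seen)) ==> (!z)) && seen


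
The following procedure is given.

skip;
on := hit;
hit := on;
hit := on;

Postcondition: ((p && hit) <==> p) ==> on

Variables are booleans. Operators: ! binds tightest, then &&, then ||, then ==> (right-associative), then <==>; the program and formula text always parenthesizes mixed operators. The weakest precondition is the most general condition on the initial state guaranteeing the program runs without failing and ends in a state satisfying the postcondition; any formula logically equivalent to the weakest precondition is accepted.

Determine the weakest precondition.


Working backward. After the program, ((p && hit) <==> p) ==> on must hold.
Before hit := on: ((p && on) <==> p) ==> on
Before hit := on: ((p && on) <==> p) ==> on
Before on := hit: ((p && hit) <==> p) ==> hit
Before skip: ((p && hit) <==> p) ==> hit
Answer: WP = ((p && hit) <==> p) ==> hit


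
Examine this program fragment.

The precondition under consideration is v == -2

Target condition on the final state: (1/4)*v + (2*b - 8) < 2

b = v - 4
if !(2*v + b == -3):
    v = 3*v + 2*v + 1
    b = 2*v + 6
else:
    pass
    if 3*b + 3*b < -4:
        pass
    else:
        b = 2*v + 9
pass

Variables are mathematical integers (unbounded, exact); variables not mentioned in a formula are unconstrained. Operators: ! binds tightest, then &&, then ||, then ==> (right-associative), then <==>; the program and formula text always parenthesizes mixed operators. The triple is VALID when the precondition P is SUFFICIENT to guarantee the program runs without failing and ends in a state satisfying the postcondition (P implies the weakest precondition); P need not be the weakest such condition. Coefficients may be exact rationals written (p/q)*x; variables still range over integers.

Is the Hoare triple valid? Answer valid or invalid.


Working backward. After the program, the postcondition (1/4)*v + (2*b - 8) < 2 must hold; in canonical form it is 2*b + (1/4)*v < 10.
Before skip: 2*b + (1/4)*v < 10
Then branch requires (85/4)*v < -25/4; else branch requires (6*b < -4 ==> 2*b + (1/4)*v < 10) && ((!(6*b < -4)) ==> (17/4)*v < -8).
Before the if: ((!(b + 2*v == -3)) ==> (85/4)*v < -25/4) && (b + 2*v == -3 ==> ((6*b < -4 ==> 2*b + (1/4)*v < 10) && ((!(6*b < -4)) ==> (17/4)*v < -8)))
Before b := v - 4: ((!(3*v == 1)) ==> (85/4)*v < -25/4) && (3*v == 1 ==> ((6*v < 20 ==> (9/4)*v < 18) && ((!(6*v < 20)) ==> (17/4)*v < -8)))
The weakest precondition is ((!(3*v == 1)) ==> (85/4)*v < -25/4) && (3*v == 1 ==> ((6*v < 20 ==> (9/4)*v < 18) && ((!(6*v < 20)) ==> (17/4)*v < -8))).
Check whether v == -2 implies it.
Every state satisfying the precondition satisfies the weakest precondition: the implication holds.
Answer: valid


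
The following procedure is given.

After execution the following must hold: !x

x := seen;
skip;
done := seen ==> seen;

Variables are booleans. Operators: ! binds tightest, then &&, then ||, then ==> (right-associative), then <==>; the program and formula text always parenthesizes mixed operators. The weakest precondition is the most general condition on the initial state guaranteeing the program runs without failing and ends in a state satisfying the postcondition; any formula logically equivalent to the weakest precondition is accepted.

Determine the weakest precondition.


Working backward. After the program, !x must hold.
Before done := seen ==> seen: !x
Before skip: !x
Before x := seen: !seen
Answer: WP = !seen


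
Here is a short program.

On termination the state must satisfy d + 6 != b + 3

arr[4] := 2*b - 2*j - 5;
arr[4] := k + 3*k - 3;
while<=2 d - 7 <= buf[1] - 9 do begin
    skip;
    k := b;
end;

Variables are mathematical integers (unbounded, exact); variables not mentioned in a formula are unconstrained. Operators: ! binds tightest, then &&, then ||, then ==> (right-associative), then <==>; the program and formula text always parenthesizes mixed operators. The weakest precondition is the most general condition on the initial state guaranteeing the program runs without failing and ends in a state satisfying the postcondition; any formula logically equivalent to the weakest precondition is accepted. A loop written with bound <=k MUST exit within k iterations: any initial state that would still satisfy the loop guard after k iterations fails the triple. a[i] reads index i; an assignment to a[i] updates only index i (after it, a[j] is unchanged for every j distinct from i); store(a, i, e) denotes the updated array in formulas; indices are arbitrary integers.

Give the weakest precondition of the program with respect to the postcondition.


Working backward. After the program, the postcondition d + 6 != b + 3 must hold; in canonical form it is d != b - 3.
Before the loop (bound <=2), unroll the exhaustion recursion (WP_0 = exit-now case; WP_j = one more guarded iteration, up to j = 2):
  WP_0: (!(d <= buf[1] - 2)) && d != b - 3
  WP_1: (d <= buf[1] - 2 ==> ((!(d <= buf[1] - 2)) && d != b - 3)) && ((!(d <= buf[1] - 2)) ==> d != b - 3)
  WP_2: (d <= buf[1] - 2 ==> ((d <= buf[1] - 2 ==> ((!(d <= buf[1] - 2)) && d != b - 3)) && ((!(d <= buf[1] - 2)) ==> d != b - 3))) && ((!(d <= buf[1] - 2)) ==> d != b - 3)
So before the loop: (d <= buf[1] - 2 ==> ((d <= buf[1] - 2 ==> ((!(d <= buf[1] - 2)) && d != b - 3)) && ((!(d <= buf[1] - 2)) ==> d != b - 3))) && ((!(d <= buf[1] - 2)) ==> d != b - 3)
Before arr[4] := k + 3*k - 3: (d <= buf[1] - 2 ==> ((d <= buf[1] - 2 ==> ((!(d <= buf[1] - 2)) && d != b - 3)) && ((!(d <= buf[1] - 2)) ==> d != b - 3))) && ((!(d <= buf[1] - 2)) ==> d != b - 3)
Before arr[4] := 2*b - 2*j - 5: (d <= buf[1] - 2 ==> ((d <= buf[1] - 2 ==> ((!(d <= buf[1] - 2)) && d != b - 3)) && ((!(d <= buf[1] - 2)) ==> d != b - 3))) && ((!(d <= buf[1] - 2)) ==> d != b - 3)
Answer: WP = (d <= buf[1] - 2 ==> ((d <= buf[1] - 2 ==> ((!(d <= buf[1] - 2)) && d != b - 3)) && ((!(d <= buf[1] - 2)) ==> d != b - 3))) && ((!(d <= buf[1] - 2)) ==> d != b - 3)


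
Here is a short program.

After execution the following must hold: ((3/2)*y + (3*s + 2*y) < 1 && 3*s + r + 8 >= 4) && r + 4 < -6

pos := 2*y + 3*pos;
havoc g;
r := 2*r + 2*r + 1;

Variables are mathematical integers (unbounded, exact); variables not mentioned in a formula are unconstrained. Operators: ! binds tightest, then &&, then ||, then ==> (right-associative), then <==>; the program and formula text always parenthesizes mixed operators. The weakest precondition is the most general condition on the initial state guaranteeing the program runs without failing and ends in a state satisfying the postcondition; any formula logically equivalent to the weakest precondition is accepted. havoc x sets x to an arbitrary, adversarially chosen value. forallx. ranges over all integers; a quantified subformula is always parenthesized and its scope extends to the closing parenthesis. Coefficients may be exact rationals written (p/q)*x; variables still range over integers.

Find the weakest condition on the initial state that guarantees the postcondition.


Working backward. After the program, the postcondition ((3/2)*y + (3*s + 2*y) < 1 && 3*s + r + 8 >= 4) && r + 4 < -6 must hold; in canonical form it is 3*s + (7/2)*y < 1 && r + 3*s >= -4 && r < -10.
Before r := 2*r + 2*r + 1: 3*s + (7/2)*y < 1 && 4*r + 3*s >= -5 && 4*r < -11
Before havoc g: 3*s + (7/2)*y < 1 && 4*r + 3*s >= -5 && 4*r < -11
Before pos := 2*y + 3*pos: 3*s + (7/2)*y < 1 && 4*r + 3*s >= -5 && 4*r < -11
Answer: WP = 3*s + (7/2)*y < 1 && 4*r + 3*s >= -5 && 4*r < -11
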